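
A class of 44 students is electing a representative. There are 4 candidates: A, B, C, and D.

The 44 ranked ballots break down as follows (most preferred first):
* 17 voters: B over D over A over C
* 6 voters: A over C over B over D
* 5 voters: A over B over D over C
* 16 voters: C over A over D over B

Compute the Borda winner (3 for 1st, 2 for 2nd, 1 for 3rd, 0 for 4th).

A: 17×1 + 6×3 + 5×3 + 16×2 = 82
B: 17×3 + 6×1 + 5×2 + 16×0 = 67
C: 17×0 + 6×2 + 5×0 + 16×3 = 60
D: 17×2 + 6×0 + 5×1 + 16×1 = 55

A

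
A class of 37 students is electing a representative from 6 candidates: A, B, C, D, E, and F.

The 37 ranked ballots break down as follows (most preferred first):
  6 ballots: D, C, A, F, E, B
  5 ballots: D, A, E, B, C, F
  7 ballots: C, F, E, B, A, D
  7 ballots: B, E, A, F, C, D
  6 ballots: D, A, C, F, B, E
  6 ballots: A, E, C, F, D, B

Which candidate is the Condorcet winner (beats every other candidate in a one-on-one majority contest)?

A vs B: 23–14
A vs C: 24–13
A vs D: 20–17
A vs E: 23–14
A vs F: 30–7
A beats every other candidate.

A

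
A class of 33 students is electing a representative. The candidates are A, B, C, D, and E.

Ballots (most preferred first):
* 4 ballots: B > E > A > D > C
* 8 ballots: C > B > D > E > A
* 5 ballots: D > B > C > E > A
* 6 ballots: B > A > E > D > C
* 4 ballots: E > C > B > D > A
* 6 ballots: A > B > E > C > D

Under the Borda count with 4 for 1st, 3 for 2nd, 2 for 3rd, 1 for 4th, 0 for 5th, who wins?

B

A: 4×2 + 8×0 + 5×0 + 6×3 + 4×0 + 6×4 = 50
B: 4×4 + 8×3 + 5×3 + 6×4 + 4×2 + 6×3 = 105
C: 4×0 + 8×4 + 5×2 + 6×0 + 4×3 + 6×1 = 60
D: 4×1 + 8×2 + 5×4 + 6×1 + 4×1 + 6×0 = 50
E: 4×3 + 8×1 + 5×1 + 6×2 + 4×4 + 6×2 = 65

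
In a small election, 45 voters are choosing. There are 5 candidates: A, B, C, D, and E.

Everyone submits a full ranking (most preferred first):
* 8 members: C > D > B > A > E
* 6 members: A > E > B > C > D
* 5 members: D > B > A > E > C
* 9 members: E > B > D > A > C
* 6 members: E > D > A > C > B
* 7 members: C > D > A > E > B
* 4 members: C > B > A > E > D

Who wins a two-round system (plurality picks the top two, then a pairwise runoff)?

Round 1 first-place votes: A 6, B 0, C 19, D 5, E 15. C and E advance.
Runoff: C is ranked above E on 19 ballots, E above C on 26.

E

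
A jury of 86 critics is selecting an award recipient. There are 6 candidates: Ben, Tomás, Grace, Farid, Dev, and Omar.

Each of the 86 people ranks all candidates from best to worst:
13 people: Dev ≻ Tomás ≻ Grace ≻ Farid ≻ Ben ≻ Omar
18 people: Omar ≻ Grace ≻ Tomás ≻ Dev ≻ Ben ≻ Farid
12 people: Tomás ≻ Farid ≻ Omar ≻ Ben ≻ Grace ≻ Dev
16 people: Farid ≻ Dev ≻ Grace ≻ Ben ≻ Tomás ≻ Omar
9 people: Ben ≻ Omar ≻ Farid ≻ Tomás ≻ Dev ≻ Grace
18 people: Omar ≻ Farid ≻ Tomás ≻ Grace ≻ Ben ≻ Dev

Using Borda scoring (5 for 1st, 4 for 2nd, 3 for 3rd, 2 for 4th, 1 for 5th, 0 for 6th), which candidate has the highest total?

Ben: 13×1 + 18×1 + 12×2 + 16×2 + 9×5 + 18×1 = 150
Tomás: 13×4 + 18×3 + 12×5 + 16×1 + 9×2 + 18×3 = 254
Grace: 13×3 + 18×4 + 12×1 + 16×3 + 9×0 + 18×2 = 207
Farid: 13×2 + 18×0 + 12×4 + 16×5 + 9×3 + 18×4 = 253
Dev: 13×5 + 18×2 + 12×0 + 16×4 + 9×1 + 18×0 = 174
Omar: 13×0 + 18×5 + 12×3 + 16×0 + 9×4 + 18×5 = 252

Tomás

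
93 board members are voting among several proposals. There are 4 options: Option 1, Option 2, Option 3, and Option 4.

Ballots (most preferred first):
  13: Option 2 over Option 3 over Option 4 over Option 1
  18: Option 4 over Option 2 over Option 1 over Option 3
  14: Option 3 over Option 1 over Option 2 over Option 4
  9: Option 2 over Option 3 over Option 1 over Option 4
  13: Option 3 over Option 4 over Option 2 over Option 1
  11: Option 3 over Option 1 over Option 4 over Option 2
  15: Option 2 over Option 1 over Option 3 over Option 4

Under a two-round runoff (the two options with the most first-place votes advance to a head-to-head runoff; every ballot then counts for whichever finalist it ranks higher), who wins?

Option 2

Round 1 first-place votes: Option 1 0, Option 2 37, Option 3 38, Option 4 18. Option 3 and Option 2 advance.
Runoff: Option 3 is ranked above Option 2 on 38 ballots, Option 2 above Option 3 on 55.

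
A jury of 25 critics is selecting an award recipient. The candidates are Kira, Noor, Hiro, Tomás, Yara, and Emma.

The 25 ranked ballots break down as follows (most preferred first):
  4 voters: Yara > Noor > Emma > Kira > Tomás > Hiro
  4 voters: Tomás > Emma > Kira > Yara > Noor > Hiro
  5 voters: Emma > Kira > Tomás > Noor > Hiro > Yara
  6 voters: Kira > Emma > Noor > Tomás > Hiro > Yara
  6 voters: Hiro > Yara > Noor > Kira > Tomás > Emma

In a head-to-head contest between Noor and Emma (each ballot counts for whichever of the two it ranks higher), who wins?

Emma

Noor is ranked above Emma on 10 ballots; Emma above Noor on 15.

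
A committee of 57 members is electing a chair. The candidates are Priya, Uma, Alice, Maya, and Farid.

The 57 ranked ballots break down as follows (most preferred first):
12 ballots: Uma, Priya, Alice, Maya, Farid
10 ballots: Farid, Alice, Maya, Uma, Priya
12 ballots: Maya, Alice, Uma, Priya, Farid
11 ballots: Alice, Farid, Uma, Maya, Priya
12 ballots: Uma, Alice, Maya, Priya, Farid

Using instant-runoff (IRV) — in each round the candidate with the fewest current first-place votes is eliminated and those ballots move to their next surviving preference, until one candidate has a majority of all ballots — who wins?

Alice

Round 1: Priya 0, Uma 24, Alice 11, Maya 12, Farid 10. Priya eliminated.
Round 2: Uma 24, Alice 11, Maya 12, Farid 10. Farid eliminated.
Round 3: Uma 24, Alice 21, Maya 12. Maya eliminated.
Round 4: Uma 24, Alice 33. Alice has a majority (≥29).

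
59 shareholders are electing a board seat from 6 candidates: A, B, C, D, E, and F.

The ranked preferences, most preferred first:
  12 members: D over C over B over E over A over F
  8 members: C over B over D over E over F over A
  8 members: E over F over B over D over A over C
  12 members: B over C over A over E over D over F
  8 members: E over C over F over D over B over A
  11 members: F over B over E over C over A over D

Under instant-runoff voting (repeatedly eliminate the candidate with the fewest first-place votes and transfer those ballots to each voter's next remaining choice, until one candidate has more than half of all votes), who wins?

Round 1: A 0, B 12, C 8, D 12, E 16, F 11. A eliminated.
Round 2: B 12, C 8, D 12, E 16, F 11. C eliminated.
Round 3: B 20, D 12, E 16, F 11. F eliminated.
Round 4: B 31, D 12, E 16. B has a majority (≥30).

B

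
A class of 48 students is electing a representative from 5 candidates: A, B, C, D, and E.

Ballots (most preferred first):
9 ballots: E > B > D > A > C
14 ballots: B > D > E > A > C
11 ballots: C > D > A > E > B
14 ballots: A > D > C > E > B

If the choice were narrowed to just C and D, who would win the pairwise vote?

C is ranked above D on 11 ballots; D above C on 37.

D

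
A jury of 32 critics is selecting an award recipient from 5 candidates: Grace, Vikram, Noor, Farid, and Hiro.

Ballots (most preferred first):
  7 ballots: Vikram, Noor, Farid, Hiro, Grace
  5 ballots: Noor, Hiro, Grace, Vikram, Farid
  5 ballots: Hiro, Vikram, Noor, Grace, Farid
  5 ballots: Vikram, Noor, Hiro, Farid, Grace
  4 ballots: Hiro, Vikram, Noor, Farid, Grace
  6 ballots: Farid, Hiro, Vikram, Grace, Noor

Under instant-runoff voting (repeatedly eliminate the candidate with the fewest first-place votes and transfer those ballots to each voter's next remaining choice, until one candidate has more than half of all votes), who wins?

Round 1: Grace 0, Vikram 12, Noor 5, Farid 6, Hiro 9. Grace eliminated.
Round 2: Vikram 12, Noor 5, Farid 6, Hiro 9. Noor eliminated.
Round 3: Vikram 12, Farid 6, Hiro 14. Farid eliminated.
Round 4: Vikram 12, Hiro 20. Hiro has a majority (≥17).

Hiro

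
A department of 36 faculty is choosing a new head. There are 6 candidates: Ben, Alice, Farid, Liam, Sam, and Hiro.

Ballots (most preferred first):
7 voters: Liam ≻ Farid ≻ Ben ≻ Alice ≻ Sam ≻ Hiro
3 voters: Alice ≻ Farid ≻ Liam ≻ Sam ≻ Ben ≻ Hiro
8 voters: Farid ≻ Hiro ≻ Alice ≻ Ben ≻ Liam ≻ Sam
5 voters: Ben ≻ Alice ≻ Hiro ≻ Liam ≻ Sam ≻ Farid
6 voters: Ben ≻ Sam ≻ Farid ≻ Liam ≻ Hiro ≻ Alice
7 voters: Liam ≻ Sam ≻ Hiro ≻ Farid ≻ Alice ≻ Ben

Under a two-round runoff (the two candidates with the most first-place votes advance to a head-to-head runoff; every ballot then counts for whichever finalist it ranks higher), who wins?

Ben

Round 1 first-place votes: Ben 11, Alice 3, Farid 8, Liam 14, Sam 0, Hiro 0. Liam and Ben advance.
Runoff: Liam is ranked above Ben on 17 ballots, Ben above Liam on 19.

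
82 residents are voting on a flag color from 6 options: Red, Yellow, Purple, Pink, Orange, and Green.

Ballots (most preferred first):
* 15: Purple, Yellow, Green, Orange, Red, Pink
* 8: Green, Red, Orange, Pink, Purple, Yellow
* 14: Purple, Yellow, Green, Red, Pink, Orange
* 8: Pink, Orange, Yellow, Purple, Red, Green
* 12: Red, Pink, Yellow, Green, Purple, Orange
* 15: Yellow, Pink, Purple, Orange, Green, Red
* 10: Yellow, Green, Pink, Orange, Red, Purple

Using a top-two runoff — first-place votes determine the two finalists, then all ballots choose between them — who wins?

Round 1 first-place votes: Red 12, Yellow 25, Purple 29, Pink 8, Orange 0, Green 8. Purple and Yellow advance.
Runoff: Purple is ranked above Yellow on 37 ballots, Yellow above Purple on 45.

Yellow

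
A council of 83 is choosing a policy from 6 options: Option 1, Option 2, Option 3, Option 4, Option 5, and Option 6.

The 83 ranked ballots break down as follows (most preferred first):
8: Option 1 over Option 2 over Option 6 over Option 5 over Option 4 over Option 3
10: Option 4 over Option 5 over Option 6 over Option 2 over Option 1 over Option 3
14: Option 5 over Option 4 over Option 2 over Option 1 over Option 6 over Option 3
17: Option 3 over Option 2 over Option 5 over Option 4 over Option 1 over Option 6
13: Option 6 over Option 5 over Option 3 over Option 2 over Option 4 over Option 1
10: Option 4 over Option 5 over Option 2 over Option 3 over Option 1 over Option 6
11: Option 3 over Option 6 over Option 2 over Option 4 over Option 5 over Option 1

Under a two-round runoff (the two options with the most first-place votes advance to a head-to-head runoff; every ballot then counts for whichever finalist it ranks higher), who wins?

Option 4

Round 1 first-place votes: Option 1 8, Option 2 0, Option 3 28, Option 4 20, Option 5 14, Option 6 13. Option 3 and Option 4 advance.
Runoff: Option 3 is ranked above Option 4 on 41 ballots, Option 4 above Option 3 on 42.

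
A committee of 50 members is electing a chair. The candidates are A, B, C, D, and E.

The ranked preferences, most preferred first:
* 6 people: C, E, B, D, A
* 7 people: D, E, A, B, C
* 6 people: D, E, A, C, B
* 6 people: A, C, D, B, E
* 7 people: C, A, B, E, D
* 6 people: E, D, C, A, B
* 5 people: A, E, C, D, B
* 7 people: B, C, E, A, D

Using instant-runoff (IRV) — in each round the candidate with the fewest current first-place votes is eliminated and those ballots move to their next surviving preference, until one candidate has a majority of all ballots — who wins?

C

Round 1: A 11, B 7, C 13, D 13, E 6. E eliminated.
Round 2: A 11, B 7, C 13, D 19. B eliminated.
Round 3: A 11, C 20, D 19. A eliminated.
Round 4: C 31, D 19. C has a majority (≥26).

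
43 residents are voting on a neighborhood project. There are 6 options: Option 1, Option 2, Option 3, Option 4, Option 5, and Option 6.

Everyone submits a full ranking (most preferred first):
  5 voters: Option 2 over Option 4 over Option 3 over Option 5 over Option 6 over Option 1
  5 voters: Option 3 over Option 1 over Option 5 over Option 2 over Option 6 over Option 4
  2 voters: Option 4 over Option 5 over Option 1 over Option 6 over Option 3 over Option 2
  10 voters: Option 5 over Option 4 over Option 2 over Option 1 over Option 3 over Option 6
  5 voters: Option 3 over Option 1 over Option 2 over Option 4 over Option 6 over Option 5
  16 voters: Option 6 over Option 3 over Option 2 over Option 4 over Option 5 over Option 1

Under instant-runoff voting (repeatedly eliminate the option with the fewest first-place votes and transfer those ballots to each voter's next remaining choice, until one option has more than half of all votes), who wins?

Option 3

Round 1: Option 1 0, Option 2 5, Option 3 10, Option 4 2, Option 5 10, Option 6 16. Option 1 eliminated.
Round 2: Option 2 5, Option 3 10, Option 4 2, Option 5 10, Option 6 16. Option 4 eliminated.
Round 3: Option 2 5, Option 3 10, Option 5 12, Option 6 16. Option 2 eliminated.
Round 4: Option 3 15, Option 5 12, Option 6 16. Option 5 eliminated.
Round 5: Option 3 25, Option 6 18. Option 3 has a majority (≥22).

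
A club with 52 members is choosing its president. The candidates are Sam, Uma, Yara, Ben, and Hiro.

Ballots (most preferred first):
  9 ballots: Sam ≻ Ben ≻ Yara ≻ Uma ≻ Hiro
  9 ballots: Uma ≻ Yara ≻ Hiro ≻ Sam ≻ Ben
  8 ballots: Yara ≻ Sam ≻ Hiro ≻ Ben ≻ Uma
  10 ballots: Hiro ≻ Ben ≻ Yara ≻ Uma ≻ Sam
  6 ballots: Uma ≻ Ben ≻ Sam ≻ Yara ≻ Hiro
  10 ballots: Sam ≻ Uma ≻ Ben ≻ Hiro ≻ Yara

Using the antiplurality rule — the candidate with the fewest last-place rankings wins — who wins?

Last-place votes: Sam 10, Uma 8, Yara 10, Ben 9, Hiro 15.

Uma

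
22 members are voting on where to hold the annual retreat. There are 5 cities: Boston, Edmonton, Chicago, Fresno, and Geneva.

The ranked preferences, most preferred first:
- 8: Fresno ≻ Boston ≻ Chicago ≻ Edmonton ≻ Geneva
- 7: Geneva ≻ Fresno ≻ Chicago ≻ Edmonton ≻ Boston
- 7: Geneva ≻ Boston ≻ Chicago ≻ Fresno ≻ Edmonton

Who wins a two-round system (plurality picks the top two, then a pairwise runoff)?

Geneva

Round 1 first-place votes: Boston 0, Edmonton 0, Chicago 0, Fresno 8, Geneva 14. Geneva and Fresno advance.
Runoff: Geneva is ranked above Fresno on 14 ballots, Fresno above Geneva on 8.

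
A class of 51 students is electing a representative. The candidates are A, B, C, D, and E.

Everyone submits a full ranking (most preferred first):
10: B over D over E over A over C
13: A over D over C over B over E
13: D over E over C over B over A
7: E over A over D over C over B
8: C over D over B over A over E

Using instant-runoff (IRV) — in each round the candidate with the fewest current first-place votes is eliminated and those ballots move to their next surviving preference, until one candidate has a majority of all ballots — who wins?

D

Round 1: A 13, B 10, C 8, D 13, E 7. E eliminated.
Round 2: A 20, B 10, C 8, D 13. C eliminated.
Round 3: A 20, B 10, D 21. B eliminated.
Round 4: A 20, D 31. D has a majority (≥26).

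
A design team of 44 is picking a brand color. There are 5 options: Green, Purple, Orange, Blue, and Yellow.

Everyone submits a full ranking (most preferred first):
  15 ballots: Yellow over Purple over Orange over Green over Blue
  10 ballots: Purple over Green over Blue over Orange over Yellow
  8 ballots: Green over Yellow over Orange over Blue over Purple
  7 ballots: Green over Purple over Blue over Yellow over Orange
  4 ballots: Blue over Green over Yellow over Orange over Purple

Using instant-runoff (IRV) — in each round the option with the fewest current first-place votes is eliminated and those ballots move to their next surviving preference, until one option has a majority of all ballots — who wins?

Round 1: Green 15, Purple 10, Orange 0, Blue 4, Yellow 15. Orange eliminated.
Round 2: Green 15, Purple 10, Blue 4, Yellow 15. Blue eliminated.
Round 3: Green 19, Purple 10, Yellow 15. Purple eliminated.
Round 4: Green 29, Yellow 15. Green has a majority (≥23).

Green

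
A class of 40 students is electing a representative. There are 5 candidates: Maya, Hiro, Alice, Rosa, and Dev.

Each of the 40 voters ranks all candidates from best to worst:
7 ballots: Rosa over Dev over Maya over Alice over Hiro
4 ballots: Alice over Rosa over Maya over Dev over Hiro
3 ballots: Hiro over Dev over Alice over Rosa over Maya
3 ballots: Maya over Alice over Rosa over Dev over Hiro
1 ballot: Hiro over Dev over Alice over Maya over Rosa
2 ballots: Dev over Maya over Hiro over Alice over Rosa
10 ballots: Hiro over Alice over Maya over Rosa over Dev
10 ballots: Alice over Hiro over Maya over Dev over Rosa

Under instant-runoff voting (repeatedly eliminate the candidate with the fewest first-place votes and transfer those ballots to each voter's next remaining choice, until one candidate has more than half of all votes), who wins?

Alice

Round 1: Maya 3, Hiro 14, Alice 14, Rosa 7, Dev 2. Dev eliminated.
Round 2: Maya 5, Hiro 14, Alice 14, Rosa 7. Maya eliminated.
Round 3: Hiro 16, Alice 17, Rosa 7. Rosa eliminated.
Round 4: Hiro 16, Alice 24. Alice has a majority (≥21).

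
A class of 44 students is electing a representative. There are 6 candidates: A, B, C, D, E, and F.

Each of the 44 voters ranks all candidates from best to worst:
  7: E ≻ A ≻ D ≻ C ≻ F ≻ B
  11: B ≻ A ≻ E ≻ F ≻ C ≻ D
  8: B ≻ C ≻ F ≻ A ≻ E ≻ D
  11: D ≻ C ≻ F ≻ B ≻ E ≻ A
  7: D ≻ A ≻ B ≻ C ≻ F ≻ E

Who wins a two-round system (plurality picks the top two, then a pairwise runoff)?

Round 1 first-place votes: A 0, B 19, C 0, D 18, E 7, F 0. B and D advance.
Runoff: B is ranked above D on 19 ballots, D above B on 25.

D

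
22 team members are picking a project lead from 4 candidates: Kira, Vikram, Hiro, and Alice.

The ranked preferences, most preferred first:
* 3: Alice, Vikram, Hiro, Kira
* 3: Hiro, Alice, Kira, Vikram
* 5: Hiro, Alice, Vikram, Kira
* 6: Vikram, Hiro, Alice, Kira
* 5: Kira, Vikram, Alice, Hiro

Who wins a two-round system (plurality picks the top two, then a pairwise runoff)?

Vikram

Round 1 first-place votes: Kira 5, Vikram 6, Hiro 8, Alice 3. Hiro and Vikram advance.
Runoff: Hiro is ranked above Vikram on 8 ballots, Vikram above Hiro on 14.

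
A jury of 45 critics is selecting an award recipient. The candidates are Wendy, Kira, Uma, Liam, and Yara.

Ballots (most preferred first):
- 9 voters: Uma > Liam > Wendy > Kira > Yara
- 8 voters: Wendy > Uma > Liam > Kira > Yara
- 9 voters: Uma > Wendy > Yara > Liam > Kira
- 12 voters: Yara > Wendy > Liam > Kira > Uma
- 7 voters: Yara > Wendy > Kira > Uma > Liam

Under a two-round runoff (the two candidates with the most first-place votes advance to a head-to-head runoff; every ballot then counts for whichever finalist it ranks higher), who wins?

Uma

Round 1 first-place votes: Wendy 8, Kira 0, Uma 18, Liam 0, Yara 19. Yara and Uma advance.
Runoff: Yara is ranked above Uma on 19 ballots, Uma above Yara on 26.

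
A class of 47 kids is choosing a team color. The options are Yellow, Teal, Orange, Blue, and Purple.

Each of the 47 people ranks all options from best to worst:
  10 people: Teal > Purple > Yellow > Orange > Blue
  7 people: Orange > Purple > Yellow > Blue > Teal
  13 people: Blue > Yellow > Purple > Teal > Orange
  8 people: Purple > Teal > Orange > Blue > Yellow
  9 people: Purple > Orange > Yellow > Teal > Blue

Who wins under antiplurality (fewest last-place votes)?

Purple

Last-place votes: Yellow 8, Teal 7, Orange 13, Blue 19, Purple 0.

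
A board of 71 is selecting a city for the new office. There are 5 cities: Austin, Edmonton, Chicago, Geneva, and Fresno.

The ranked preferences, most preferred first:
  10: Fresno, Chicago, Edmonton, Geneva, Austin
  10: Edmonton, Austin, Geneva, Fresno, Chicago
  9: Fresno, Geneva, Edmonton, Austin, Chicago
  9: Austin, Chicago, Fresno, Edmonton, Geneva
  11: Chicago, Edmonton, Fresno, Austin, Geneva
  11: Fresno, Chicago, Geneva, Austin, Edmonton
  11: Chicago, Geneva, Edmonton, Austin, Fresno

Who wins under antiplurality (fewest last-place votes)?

Austin

Last-place votes: Austin 10, Edmonton 11, Chicago 19, Geneva 20, Fresno 11.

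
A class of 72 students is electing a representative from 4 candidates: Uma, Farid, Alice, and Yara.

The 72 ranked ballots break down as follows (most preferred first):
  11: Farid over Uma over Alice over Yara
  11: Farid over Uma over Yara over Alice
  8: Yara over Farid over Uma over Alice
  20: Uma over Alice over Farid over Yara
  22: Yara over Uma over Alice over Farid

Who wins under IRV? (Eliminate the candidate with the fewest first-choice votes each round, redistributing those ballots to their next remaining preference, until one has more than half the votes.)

Farid

Round 1: Uma 20, Farid 22, Alice 0, Yara 30. Alice eliminated.
Round 2: Uma 20, Farid 22, Yara 30. Uma eliminated.
Round 3: Farid 42, Yara 30. Farid has a majority (≥37).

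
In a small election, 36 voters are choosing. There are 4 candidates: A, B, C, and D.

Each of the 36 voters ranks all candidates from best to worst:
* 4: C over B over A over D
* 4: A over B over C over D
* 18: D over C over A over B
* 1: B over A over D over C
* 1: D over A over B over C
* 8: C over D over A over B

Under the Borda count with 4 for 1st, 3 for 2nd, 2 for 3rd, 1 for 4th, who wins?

C

A: 4×2 + 4×4 + 18×2 + 1×3 + 1×3 + 8×2 = 82
B: 4×3 + 4×3 + 18×1 + 1×4 + 1×2 + 8×1 = 56
C: 4×4 + 4×2 + 18×3 + 1×1 + 1×1 + 8×4 = 112
D: 4×1 + 4×1 + 18×4 + 1×2 + 1×4 + 8×3 = 110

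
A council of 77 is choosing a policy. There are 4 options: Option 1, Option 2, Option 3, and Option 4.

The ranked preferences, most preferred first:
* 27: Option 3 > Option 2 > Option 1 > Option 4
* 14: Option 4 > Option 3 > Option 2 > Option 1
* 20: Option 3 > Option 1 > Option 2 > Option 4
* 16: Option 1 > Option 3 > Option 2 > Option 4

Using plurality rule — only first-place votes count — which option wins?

First-place votes: Option 1 16, Option 2 0, Option 3 47, Option 4 14.

Option 3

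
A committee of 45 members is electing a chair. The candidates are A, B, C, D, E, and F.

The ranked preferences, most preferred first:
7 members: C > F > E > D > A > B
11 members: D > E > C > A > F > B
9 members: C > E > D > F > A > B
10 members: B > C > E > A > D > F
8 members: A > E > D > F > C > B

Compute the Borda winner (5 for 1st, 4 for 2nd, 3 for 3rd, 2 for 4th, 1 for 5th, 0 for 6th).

A: 7×1 + 11×2 + 9×1 + 10×2 + 8×5 = 98
B: 7×0 + 11×0 + 9×0 + 10×5 + 8×0 = 50
C: 7×5 + 11×3 + 9×5 + 10×4 + 8×1 = 161
D: 7×2 + 11×5 + 9×3 + 10×1 + 8×3 = 130
E: 7×3 + 11×4 + 9×4 + 10×3 + 8×4 = 163
F: 7×4 + 11×1 + 9×2 + 10×0 + 8×2 = 73

E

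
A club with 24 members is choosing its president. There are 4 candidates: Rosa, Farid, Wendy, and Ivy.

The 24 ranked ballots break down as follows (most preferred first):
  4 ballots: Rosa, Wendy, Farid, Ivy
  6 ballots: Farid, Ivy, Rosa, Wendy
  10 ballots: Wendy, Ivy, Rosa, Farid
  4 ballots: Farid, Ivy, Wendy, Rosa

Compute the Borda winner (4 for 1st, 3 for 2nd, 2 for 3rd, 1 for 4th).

Rosa: 4×4 + 6×2 + 10×2 + 4×1 = 52
Farid: 4×2 + 6×4 + 10×1 + 4×4 = 58
Wendy: 4×3 + 6×1 + 10×4 + 4×2 = 66
Ivy: 4×1 + 6×3 + 10×3 + 4×3 = 64

Wendy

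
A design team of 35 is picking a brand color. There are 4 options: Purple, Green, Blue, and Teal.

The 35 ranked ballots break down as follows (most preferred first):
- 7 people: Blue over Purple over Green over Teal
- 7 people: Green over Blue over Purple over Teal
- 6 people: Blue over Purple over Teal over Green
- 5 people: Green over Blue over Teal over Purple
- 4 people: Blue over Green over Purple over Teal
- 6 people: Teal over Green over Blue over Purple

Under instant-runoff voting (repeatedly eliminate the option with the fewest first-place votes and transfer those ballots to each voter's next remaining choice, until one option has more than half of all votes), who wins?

Round 1: Purple 0, Green 12, Blue 17, Teal 6. Purple eliminated.
Round 2: Green 12, Blue 17, Teal 6. Teal eliminated.
Round 3: Green 18, Blue 17. Green has a majority (≥18).

Green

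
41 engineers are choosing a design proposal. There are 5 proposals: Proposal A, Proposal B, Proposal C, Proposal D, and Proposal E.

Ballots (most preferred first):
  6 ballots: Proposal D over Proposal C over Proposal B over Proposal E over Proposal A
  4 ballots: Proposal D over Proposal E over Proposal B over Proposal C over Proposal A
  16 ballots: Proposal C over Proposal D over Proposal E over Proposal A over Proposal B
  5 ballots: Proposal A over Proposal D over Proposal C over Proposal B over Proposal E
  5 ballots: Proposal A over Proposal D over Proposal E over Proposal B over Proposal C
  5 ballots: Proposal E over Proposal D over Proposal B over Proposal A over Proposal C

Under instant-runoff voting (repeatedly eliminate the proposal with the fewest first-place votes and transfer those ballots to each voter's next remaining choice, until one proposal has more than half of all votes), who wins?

Round 1: Proposal A 10, Proposal B 0, Proposal C 16, Proposal D 10, Proposal E 5. Proposal B eliminated.
Round 2: Proposal A 10, Proposal C 16, Proposal D 10, Proposal E 5. Proposal E eliminated.
Round 3: Proposal A 10, Proposal C 16, Proposal D 15. Proposal A eliminated.
Round 4: Proposal C 16, Proposal D 25. Proposal D has a majority (≥21).

Proposal D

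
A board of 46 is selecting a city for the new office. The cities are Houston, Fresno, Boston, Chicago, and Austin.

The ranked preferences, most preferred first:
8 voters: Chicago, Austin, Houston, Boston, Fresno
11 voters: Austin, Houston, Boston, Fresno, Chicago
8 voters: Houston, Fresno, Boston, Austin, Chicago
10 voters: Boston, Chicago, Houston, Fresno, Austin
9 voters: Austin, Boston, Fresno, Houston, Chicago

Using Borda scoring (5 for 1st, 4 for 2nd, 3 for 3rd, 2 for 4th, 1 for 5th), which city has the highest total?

Houston: 8×3 + 11×4 + 8×5 + 10×3 + 9×2 = 156
Fresno: 8×1 + 11×2 + 8×4 + 10×2 + 9×3 = 109
Boston: 8×2 + 11×3 + 8×3 + 10×5 + 9×4 = 159
Chicago: 8×5 + 11×1 + 8×1 + 10×4 + 9×1 = 108
Austin: 8×4 + 11×5 + 8×2 + 10×1 + 9×5 = 158

Boston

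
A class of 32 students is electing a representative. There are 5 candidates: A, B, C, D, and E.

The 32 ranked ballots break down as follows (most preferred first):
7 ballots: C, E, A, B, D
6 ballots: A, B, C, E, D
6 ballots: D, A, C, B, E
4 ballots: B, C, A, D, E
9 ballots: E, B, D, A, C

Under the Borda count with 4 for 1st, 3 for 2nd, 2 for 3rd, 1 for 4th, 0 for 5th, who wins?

B

A: 7×2 + 6×4 + 6×3 + 4×2 + 9×1 = 73
B: 7×1 + 6×3 + 6×1 + 4×4 + 9×3 = 74
C: 7×4 + 6×2 + 6×2 + 4×3 + 9×0 = 64
D: 7×0 + 6×0 + 6×4 + 4×1 + 9×2 = 46
E: 7×3 + 6×1 + 6×0 + 4×0 + 9×4 = 63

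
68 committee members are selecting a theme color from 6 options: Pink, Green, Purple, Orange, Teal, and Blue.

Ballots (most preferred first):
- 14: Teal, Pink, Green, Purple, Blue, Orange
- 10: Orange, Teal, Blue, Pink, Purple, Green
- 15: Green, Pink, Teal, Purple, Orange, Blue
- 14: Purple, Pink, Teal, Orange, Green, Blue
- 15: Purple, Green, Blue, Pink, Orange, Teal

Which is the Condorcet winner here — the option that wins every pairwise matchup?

Pink

Pink vs Green: 38–30
Pink vs Purple: 39–29
Pink vs Orange: 58–10
Pink vs Teal: 44–24
Pink vs Blue: 43–25
Pink beats every other option.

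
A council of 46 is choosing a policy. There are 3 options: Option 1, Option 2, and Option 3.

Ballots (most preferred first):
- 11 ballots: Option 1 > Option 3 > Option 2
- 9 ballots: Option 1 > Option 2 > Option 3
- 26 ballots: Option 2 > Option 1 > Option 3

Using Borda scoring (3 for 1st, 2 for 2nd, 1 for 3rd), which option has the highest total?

Option 1

Option 1: 11×3 + 9×3 + 26×2 = 112
Option 2: 11×1 + 9×2 + 26×3 = 107
Option 3: 11×2 + 9×1 + 26×1 = 57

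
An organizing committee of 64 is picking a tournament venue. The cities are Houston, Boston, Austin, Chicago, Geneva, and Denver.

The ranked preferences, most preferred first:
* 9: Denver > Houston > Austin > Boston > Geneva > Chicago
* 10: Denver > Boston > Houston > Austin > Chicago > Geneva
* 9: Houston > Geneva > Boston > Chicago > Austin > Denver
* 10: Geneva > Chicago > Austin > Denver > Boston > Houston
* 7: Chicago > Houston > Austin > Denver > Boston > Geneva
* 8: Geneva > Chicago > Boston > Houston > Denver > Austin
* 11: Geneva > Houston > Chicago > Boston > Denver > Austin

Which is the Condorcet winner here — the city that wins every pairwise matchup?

Houston

Houston vs Boston: 36–28
Houston vs Austin: 54–10
Houston vs Chicago: 39–25
Houston vs Geneva: 35–29
Houston vs Denver: 35–29
Houston beats every other city.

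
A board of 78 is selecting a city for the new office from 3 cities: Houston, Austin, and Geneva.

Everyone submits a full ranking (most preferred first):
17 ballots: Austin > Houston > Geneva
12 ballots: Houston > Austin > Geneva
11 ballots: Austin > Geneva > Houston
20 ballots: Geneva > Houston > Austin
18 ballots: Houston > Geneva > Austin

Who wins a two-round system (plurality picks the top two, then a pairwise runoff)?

Round 1 first-place votes: Houston 30, Austin 28, Geneva 20. Houston and Austin advance.
Runoff: Houston is ranked above Austin on 50 ballots, Austin above Houston on 28.

Houston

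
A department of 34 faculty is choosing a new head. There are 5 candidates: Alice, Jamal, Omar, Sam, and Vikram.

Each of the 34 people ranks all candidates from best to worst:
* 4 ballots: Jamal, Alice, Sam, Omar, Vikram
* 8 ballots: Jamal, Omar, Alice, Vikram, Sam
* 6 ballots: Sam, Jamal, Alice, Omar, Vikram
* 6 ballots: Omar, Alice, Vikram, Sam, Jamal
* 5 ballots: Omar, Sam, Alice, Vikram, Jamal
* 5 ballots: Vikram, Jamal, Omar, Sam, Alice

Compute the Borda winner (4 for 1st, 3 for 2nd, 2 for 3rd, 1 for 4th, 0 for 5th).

Alice: 4×3 + 8×2 + 6×2 + 6×3 + 5×2 + 5×0 = 68
Jamal: 4×4 + 8×4 + 6×3 + 6×0 + 5×0 + 5×3 = 81
Omar: 4×1 + 8×3 + 6×1 + 6×4 + 5×4 + 5×2 = 88
Sam: 4×2 + 8×0 + 6×4 + 6×1 + 5×3 + 5×1 = 58
Vikram: 4×0 + 8×1 + 6×0 + 6×2 + 5×1 + 5×4 = 45

Omar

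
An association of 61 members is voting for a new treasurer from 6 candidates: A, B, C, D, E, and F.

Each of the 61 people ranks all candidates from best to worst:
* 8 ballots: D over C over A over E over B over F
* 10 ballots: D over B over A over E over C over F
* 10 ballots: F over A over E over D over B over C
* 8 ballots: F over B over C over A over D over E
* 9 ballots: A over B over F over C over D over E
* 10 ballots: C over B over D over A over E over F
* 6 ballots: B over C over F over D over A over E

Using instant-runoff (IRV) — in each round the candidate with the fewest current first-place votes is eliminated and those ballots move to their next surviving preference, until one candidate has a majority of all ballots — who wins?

Round 1: A 9, B 6, C 10, D 18, E 0, F 18. E eliminated.
Round 2: A 9, B 6, C 10, D 18, F 18. B eliminated.
Round 3: A 9, C 16, D 18, F 18. A eliminated.
Round 4: C 16, D 18, F 27. C eliminated.
Round 5: D 28, F 33. F has a majority (≥31).

F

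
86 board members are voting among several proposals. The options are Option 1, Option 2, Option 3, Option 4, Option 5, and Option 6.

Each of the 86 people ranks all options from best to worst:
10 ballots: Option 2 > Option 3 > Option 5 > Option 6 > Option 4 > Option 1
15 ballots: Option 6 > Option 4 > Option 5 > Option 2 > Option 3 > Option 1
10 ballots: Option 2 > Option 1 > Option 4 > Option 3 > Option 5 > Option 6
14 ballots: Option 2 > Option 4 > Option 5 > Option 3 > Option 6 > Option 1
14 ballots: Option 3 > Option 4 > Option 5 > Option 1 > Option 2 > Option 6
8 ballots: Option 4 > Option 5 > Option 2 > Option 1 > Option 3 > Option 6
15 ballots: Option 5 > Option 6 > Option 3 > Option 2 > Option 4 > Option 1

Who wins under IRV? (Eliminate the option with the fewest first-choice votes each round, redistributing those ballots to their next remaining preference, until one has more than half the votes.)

Round 1: Option 1 0, Option 2 34, Option 3 14, Option 4 8, Option 5 15, Option 6 15. Option 1 eliminated.
Round 2: Option 2 34, Option 3 14, Option 4 8, Option 5 15, Option 6 15. Option 4 eliminated.
Round 3: Option 2 34, Option 3 14, Option 5 23, Option 6 15. Option 3 eliminated.
Round 4: Option 2 34, Option 5 37, Option 6 15. Option 6 eliminated.
Round 5: Option 2 34, Option 5 52. Option 5 has a majority (≥44).

Option 5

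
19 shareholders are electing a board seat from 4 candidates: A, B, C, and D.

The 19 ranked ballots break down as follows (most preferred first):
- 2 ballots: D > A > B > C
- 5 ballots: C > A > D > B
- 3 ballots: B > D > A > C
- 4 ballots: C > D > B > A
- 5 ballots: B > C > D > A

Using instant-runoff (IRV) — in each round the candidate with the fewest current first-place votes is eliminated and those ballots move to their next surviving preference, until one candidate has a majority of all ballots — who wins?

Round 1: A 0, B 8, C 9, D 2. A eliminated.
Round 2: B 8, C 9, D 2. D eliminated.
Round 3: B 10, C 9. B has a majority (≥10).

B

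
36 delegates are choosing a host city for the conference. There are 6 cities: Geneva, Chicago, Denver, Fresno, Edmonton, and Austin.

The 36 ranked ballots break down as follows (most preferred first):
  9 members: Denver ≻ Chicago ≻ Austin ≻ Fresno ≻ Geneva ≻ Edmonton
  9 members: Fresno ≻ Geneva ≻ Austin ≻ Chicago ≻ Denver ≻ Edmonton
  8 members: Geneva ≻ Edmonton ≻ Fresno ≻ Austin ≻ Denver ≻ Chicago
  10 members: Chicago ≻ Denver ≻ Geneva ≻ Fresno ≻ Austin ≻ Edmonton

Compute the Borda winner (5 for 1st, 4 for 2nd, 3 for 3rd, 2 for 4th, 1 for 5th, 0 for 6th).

Geneva

Geneva: 9×1 + 9×4 + 8×5 + 10×3 = 115
Chicago: 9×4 + 9×2 + 8×0 + 10×5 = 104
Denver: 9×5 + 9×1 + 8×1 + 10×4 = 102
Fresno: 9×2 + 9×5 + 8×3 + 10×2 = 107
Edmonton: 9×0 + 9×0 + 8×4 + 10×0 = 32
Austin: 9×3 + 9×3 + 8×2 + 10×1 = 80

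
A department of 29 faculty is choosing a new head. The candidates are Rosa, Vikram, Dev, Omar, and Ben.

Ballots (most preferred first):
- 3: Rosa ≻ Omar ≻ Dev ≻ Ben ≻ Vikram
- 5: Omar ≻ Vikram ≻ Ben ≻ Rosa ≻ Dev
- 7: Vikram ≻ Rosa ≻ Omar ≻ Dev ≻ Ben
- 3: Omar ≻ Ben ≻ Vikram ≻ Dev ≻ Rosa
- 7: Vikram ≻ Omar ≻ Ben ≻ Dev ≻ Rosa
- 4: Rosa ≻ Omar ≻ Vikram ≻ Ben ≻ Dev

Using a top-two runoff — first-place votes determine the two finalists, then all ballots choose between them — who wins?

Omar

Round 1 first-place votes: Rosa 7, Vikram 14, Dev 0, Omar 8, Ben 0. Vikram and Omar advance.
Runoff: Vikram is ranked above Omar on 14 ballots, Omar above Vikram on 15.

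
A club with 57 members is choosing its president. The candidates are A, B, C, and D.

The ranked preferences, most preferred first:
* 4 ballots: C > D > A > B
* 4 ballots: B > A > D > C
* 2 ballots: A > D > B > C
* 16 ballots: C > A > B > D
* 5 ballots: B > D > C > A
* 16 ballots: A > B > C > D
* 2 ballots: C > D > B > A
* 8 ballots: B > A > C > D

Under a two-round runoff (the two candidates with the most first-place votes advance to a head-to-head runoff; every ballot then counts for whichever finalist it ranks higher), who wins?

Round 1 first-place votes: A 18, B 17, C 22, D 0. C and A advance.
Runoff: C is ranked above A on 27 ballots, A above C on 30.

A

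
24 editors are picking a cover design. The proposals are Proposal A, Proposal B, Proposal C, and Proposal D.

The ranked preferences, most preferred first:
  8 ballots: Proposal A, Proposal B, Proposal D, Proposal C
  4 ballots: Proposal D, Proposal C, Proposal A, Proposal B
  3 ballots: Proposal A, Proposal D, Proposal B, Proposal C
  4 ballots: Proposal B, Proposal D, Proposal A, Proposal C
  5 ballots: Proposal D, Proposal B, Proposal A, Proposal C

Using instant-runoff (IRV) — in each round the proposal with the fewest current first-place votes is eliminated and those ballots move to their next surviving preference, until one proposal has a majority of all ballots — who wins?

Round 1: Proposal A 11, Proposal B 4, Proposal C 0, Proposal D 9. Proposal C eliminated.
Round 2: Proposal A 11, Proposal B 4, Proposal D 9. Proposal B eliminated.
Round 3: Proposal A 11, Proposal D 13. Proposal D has a majority (≥13).

Proposal D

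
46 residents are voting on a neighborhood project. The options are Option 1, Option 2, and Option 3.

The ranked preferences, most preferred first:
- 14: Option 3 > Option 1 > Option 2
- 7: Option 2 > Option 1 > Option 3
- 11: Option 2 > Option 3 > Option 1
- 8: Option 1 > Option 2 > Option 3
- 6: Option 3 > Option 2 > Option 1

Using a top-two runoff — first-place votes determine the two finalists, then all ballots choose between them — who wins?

Round 1 first-place votes: Option 1 8, Option 2 18, Option 3 20. Option 3 and Option 2 advance.
Runoff: Option 3 is ranked above Option 2 on 20 ballots, Option 2 above Option 3 on 26.

Option 2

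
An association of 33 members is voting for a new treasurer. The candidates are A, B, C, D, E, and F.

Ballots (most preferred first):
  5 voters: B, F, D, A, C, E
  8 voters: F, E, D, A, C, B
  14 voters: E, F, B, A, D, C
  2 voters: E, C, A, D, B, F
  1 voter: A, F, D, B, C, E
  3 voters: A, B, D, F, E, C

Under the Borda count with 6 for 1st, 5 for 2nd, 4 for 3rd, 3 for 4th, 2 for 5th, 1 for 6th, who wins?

F

A: 5×3 + 8×3 + 14×3 + 2×4 + 1×6 + 3×6 = 113
B: 5×6 + 8×1 + 14×4 + 2×2 + 1×3 + 3×5 = 116
C: 5×2 + 8×2 + 14×1 + 2×5 + 1×2 + 3×1 = 55
D: 5×4 + 8×4 + 14×2 + 2×3 + 1×4 + 3×4 = 102
E: 5×1 + 8×5 + 14×6 + 2×6 + 1×1 + 3×2 = 148
F: 5×5 + 8×6 + 14×5 + 2×1 + 1×5 + 3×3 = 159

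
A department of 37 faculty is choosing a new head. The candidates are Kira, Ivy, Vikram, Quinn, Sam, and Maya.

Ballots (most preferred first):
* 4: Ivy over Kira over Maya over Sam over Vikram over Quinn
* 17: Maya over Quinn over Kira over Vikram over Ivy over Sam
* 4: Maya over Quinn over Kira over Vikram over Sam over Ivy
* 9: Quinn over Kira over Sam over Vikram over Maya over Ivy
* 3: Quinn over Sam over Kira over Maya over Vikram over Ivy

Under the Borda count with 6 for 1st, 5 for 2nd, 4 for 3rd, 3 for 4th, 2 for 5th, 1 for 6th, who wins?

Quinn

Kira: 4×5 + 17×4 + 4×4 + 9×5 + 3×4 = 161
Ivy: 4×6 + 17×2 + 4×1 + 9×1 + 3×1 = 74
Vikram: 4×2 + 17×3 + 4×3 + 9×3 + 3×2 = 104
Quinn: 4×1 + 17×5 + 4×5 + 9×6 + 3×6 = 181
Sam: 4×3 + 17×1 + 4×2 + 9×4 + 3×5 = 88
Maya: 4×4 + 17×6 + 4×6 + 9×2 + 3×3 = 169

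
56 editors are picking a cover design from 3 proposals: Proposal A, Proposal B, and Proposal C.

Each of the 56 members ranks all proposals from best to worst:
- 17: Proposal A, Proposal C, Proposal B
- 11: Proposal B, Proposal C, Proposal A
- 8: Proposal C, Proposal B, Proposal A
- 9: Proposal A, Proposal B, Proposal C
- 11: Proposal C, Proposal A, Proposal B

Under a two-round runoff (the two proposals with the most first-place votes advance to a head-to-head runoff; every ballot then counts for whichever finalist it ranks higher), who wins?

Proposal C

Round 1 first-place votes: Proposal A 26, Proposal B 11, Proposal C 19. Proposal A and Proposal C advance.
Runoff: Proposal A is ranked above Proposal C on 26 ballots, Proposal C above Proposal A on 30.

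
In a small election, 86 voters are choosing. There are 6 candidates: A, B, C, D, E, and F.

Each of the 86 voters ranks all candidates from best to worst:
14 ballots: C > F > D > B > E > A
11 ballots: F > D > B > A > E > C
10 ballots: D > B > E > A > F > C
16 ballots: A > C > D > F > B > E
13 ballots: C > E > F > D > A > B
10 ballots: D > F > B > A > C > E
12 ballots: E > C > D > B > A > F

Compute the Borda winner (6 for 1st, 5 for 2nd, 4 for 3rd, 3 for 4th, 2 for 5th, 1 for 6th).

D

A: 14×1 + 11×3 + 10×3 + 16×6 + 13×2 + 10×3 + 12×2 = 253
B: 14×3 + 11×4 + 10×5 + 16×2 + 13×1 + 10×4 + 12×3 = 257
C: 14×6 + 11×1 + 10×1 + 16×5 + 13×6 + 10×2 + 12×5 = 343
D: 14×4 + 11×5 + 10×6 + 16×4 + 13×3 + 10×6 + 12×4 = 382
E: 14×2 + 11×2 + 10×4 + 16×1 + 13×5 + 10×1 + 12×6 = 253
F: 14×5 + 11×6 + 10×2 + 16×3 + 13×4 + 10×5 + 12×1 = 318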